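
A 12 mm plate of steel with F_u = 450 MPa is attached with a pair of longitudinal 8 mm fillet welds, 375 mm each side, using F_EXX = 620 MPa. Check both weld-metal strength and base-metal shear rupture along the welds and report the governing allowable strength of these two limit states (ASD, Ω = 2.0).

R_n/Ω ≈ 789 kN (weld metal governs)

t_e = 0.707 × 8 = 5.656 mm; L = 750 mm.
Weld metal: R_n/Ω = (1/2.0) × 0.6 × 620 × 5.656 × 750 × 10⁻³ = 789 kN.
Base metal (shear rupture): R_n/Ω = (1/2.0) × 0.6 × 450 × 12 × 750 × 10⁻³ = 1215 kN.
Governing: weld metal.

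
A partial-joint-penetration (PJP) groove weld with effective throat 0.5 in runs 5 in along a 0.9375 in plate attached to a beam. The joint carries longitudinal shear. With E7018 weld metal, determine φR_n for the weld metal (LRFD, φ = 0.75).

φR_n ≈ 78.8 kip

E70XX → F_EXX = 70 ksi.
Effective throat (given) t_e = 0.5 in.
A_we = 0.5 × 5 = 2.5 in².
F_nw = 0.6 F_EXX = 42 ksi.
φR_n = 0.75 × 42 × 2.5 = 78.75 kip.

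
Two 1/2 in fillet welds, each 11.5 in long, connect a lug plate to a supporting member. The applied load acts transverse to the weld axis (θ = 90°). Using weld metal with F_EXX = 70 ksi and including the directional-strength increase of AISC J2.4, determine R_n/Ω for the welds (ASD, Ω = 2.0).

t_e = 0.707 × 0.5 = 0.3535 in; A_we = 0.3535 × 23 = 8.13 in².
Directional factor: 1.0 + 0.5 sin^1.5(90°) = 1.5.
F_nw = 0.6 × 70 × 1.5 = 63 ksi.
R_n/Ω = (63 × 8.13) / 2.0 = 256.1 kip.

R_n/Ω ≈ 256 kip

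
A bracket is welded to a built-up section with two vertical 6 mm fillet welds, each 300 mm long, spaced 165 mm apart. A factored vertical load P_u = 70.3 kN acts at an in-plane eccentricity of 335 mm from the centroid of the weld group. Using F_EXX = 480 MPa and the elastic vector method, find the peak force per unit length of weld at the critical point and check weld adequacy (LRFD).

Total weld length L_w = 600 mm. Treat welds as unit-width lines.
Polar moment about centroid: J = 2[d³/12 + d(b/2)²] = 2[300³/12 + 300×82.5²] = 8584000 mm³.
Direct shear f_v = P/L_w = 70.3×10³ / 600 = 117.2 N/mm (vertical).
Torsion M = P·e = 70.3×10³ × 335 = 23550000 N·mm.
Critical point at (x, y) = (82.5, 150) from centroid. f_tx = M·y/J = 411.5 N/mm; f_ty = M·x/J = 226.3 N/mm.
Resultant f_max = √[f_tx² + (f_v + f_ty)²] = √[411.5² + (117.2 + 226.3)²] = 536.1 N/mm.
Capacity per unit length: φr_n = 0.75 × 0.6 × 480 × (0.707 × 6) = 916.3 N/mm.
536.1 ≤ 916.3 → adequate.

f_max ≈ 536 N/mm; adequate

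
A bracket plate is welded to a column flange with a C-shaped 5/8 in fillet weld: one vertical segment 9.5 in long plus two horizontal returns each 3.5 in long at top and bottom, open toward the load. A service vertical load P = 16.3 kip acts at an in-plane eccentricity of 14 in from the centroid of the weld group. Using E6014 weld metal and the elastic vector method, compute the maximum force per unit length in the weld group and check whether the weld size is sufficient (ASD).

E60XX → F_EXX = 60 ksi.
Total weld length L_w = 16.5 in. Treat welds as unit-width lines.
Centroid: x̄ = 2×3.5×1.75 / 16.5 = 0.7424 in from the vertical weld.
Polar moment about centroid: J = I_x + I_y = [9.5³/12 + 2×3.5×4.75²] + [9.5×0.7424² + 2(3.5³/12 + 3.5×1.008²)] = 248.9 in³.
Direct shear f_v = P/L_w = 16.3 / 16.5 = 0.9879 kip/in (vertical).
Torsion M = P·e = 16.3 × 14 = 228.2 kip·in.
Critical point at (x, y) = (2.758, 4.75) from centroid. f_tx = M·y/J = 4.355 kip/in; f_ty = M·x/J = 2.529 kip/in.
Resultant f_max = √[f_tx² + (f_v + f_ty)²] = √[4.355² + (0.9879 + 2.529)²] = 5.598 kip/in.
Capacity per unit length: r_n/Ω = (1/2.0) × 0.6 × 60 × (0.707 × 0.625) = 7.954 kip/in.
5.598 ≤ 7.954 → adequate.

f_max ≈ 5.6 kip/in; adequate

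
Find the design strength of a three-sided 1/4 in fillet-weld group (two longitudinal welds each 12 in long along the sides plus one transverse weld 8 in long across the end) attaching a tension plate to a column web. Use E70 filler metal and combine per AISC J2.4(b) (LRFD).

E70XX → F_EXX = 70 ksi.
t_e = 0.707 × 0.25 = 0.1767 in.
R_nwl = 0.6 × 70 × 0.1767 × 24 = 178.2 kips (longitudinal, 2 welds).
R_nwt = 0.6 × 70 × 0.1767 × 8 = 59.39 kips (transverse, base value).
(i) R_nwl + R_nwt = 237.6 kips; (ii) 0.85 R_nwl + 1.5 R_nwt = 240.5 kips.
R_n = max = 240.5 kips [governs: (ii)]; φR_n = 180.4 kips.

φR_n ≈ 180 kips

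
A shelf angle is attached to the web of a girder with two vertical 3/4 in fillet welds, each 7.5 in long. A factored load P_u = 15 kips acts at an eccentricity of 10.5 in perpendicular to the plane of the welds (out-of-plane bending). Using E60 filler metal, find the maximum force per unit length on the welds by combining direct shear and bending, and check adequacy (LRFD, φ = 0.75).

E60XX → F_EXX = 60 ksi.
L_w = 2 × 7.5 = 15 in; section modulus (unit throat) S = 2 × L²/6 = 18.75 in².
Direct shear f_v = P/L_w = 15/15 = 1 kip/in.
Moment M = P × e = 15 × 10.5 = 157.5 kip·in; bending f_b = M/S = 8.4 kip/in.
f_max = √(f_v² + f_b²) = √(1² + 8.4²) = 8.459 kip/in.
φr_n = 0.75 × 0.6 × 60 × (0.707 × 0.75) = 14.32 kip/in → adequate.

f_max ≈ 8.46 kip/in; adequate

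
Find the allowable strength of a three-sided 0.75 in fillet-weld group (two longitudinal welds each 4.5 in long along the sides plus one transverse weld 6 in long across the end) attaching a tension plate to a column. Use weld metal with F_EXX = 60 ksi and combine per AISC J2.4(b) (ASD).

R_n/Ω ≈ 159 kip

t_e = 0.707 × 0.75 = 0.5302 in.
R_nwl = 0.6 × 60 × 0.5302 × 9 = 171.8 kip (longitudinal, 2 welds).
R_nwt = 0.6 × 60 × 0.5302 × 6 = 114.5 kip (transverse, base value).
(i) R_nwl + R_nwt = 286.3 kip; (ii) 0.85 R_nwl + 1.5 R_nwt = 317.8 kip.
R_n = max = 317.8 kip [governs: (ii)]; R_n/Ω = 158.9 kip.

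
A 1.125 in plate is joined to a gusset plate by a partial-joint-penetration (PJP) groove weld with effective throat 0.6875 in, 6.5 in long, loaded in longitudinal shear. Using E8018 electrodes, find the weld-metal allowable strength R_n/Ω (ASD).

E80XX → F_EXX = 80 ksi.
Effective throat (given) t_e = 0.6875 in.
A_we = 0.6875 × 6.5 = 4.469 in².
F_nw = 0.6 F_EXX = 48 ksi.
R_n/Ω = (48 × 4.469) / 2.0 = 107.2 kips.

R_n/Ω ≈ 107 kips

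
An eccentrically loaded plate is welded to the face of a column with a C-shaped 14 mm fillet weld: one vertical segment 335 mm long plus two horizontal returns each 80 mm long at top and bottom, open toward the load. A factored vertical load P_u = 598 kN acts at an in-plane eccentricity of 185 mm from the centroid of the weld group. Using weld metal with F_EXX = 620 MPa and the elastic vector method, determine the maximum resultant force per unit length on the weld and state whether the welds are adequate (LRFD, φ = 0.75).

f_max ≈ 3190 N/mm; NOT adequate

Total weld length L_w = 495 mm. Treat welds as unit-width lines.
Centroid: x̄ = 2×80×40 / 495 = 12.93 mm from the vertical weld.
Polar moment about centroid: J = I_x + I_y = [335³/12 + 2×80×167.5²] + [335×12.93² + 2(80³/12 + 80×27.07²)] = 7881000 mm³.
Direct shear f_v = P/L_w = 598×10³ / 495 = 1208 N/mm (vertical).
Torsion M = P·e = 598×10³ × 185 = 110630000 N·mm.
Critical point at (x, y) = (67.07, 167.5) from centroid. f_tx = M·y/J = 2351 N/mm; f_ty = M·x/J = 941.6 N/mm.
Resultant f_max = √[f_tx² + (f_v + f_ty)²] = √[2351² + (1208 + 941.6)²] = 3186 N/mm.
Capacity per unit length: φr_n = 0.75 × 0.6 × 620 × (0.707 × 14) = 2762 N/mm.
3186 > 2762 → NOT adequate.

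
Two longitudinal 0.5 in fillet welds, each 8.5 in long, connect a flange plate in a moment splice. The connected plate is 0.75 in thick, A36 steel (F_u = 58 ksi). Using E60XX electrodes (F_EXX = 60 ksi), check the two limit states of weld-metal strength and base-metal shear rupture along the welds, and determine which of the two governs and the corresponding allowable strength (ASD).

R_n/Ω ≈ 108 kips (weld metal governs)

t_e = 0.707 × 0.5 = 0.3535 in; L = 17 in.
Weld metal: R_n/Ω = (1/2.0) × 0.6 × 60 × 0.3535 × 17 = 108.2 kips.
Base metal (shear rupture): R_n/Ω = (1/2.0) × 0.6 × 58 × 0.75 × 17 = 221.8 kips.
Governing: weld metal.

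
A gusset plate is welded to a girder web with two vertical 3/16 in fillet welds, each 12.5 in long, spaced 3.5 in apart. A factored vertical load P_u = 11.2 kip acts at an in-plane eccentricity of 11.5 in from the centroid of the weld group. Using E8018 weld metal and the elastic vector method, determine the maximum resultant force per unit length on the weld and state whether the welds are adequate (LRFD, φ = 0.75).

E80XX → F_EXX = 80 ksi.
Total weld length L_w = 25 in. Treat welds as unit-width lines.
Polar moment about centroid: J = 2[d³/12 + d(b/2)²] = 2[12.5³/12 + 12.5×1.75²] = 402.1 in³.
Direct shear f_v = P/L_w = 11.2 / 25 = 0.448 kip/in (vertical).
Torsion M = P·e = 11.2 × 11.5 = 128.8 kip·in.
Critical point at (x, y) = (1.75, 6.25) from centroid. f_tx = M·y/J = 2.002 kip/in; f_ty = M·x/J = 0.5606 kip/in.
Resultant f_max = √[f_tx² + (f_v + f_ty)²] = √[2.002² + (0.448 + 0.5606)²] = 2.242 kip/in.
Capacity per unit length: φr_n = 0.75 × 0.6 × 80 × (0.707 × 0.1875) = 4.772 kip/in.
2.242 ≤ 4.772 → adequate.

f_max ≈ 2.24 kip/in; adequate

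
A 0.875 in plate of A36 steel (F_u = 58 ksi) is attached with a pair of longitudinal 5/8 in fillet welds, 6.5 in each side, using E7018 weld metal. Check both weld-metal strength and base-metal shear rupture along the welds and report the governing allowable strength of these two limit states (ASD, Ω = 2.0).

R_n/Ω ≈ 121 kips (weld metal governs)

E70XX → F_EXX = 70 ksi.
t_e = 0.707 × 0.625 = 0.4419 in; L = 13 in.
Weld metal: R_n/Ω = (1/2.0) × 0.6 × 70 × 0.4419 × 13 = 120.6 kips.
Base metal (shear rupture): R_n/Ω = (1/2.0) × 0.6 × 58 × 0.875 × 13 = 197.9 kips.
Governing: weld metal.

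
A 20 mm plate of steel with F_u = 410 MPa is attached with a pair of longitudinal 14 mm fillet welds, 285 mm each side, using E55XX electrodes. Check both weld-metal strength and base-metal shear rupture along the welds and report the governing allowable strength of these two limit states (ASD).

R_n/Ω ≈ 931 kN (weld metal governs)

E55XX → F_EXX = 550 MPa.
t_e = 0.707 × 14 = 9.898 mm; L = 570 mm.
Weld metal: R_n/Ω = (1/2.0) × 0.6 × 550 × 9.898 × 570 × 10⁻³ = 930.9 kN.
Base metal (shear rupture): R_n/Ω = (1/2.0) × 0.6 × 410 × 20 × 570 × 10⁻³ = 1402 kN.
Governing: weld metal.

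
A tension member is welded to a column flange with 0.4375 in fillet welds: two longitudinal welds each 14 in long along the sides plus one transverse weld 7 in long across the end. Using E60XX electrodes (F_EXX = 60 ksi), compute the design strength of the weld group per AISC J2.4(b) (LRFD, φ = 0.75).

t_e = 0.707 × 0.4375 = 0.3093 in.
R_nwl = 0.6 × 60 × 0.3093 × 28 = 311.8 kips (longitudinal, 2 welds).
R_nwt = 0.6 × 60 × 0.3093 × 7 = 77.95 kips (transverse, base value).
(i) R_nwl + R_nwt = 389.7 kips; (ii) 0.85 R_nwl + 1.5 R_nwt = 381.9 kips.
R_n = max = 389.7 kips [governs: (i)]; φR_n = 292.3 kips.

φR_n ≈ 292 kips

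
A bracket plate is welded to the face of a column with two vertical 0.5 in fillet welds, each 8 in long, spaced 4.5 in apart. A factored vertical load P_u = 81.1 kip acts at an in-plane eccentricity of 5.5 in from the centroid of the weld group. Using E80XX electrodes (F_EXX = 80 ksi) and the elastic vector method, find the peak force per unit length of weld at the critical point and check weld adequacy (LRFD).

Total weld length L_w = 16 in. Treat welds as unit-width lines.
Polar moment about centroid: J = 2[d³/12 + d(b/2)²] = 2[8³/12 + 8×2.25²] = 166.3 in³.
Direct shear f_v = P/L_w = 81.1 / 16 = 5.069 kip/in (vertical).
Torsion M = P·e = 81.1 × 5.5 = 446.05 kip·in.
Critical point at (x, y) = (2.25, 4) from centroid. f_tx = M·y/J = 10.73 kip/in; f_ty = M·x/J = 6.034 kip/in.
Resultant f_max = √[f_tx² + (f_v + f_ty)²] = √[10.73² + (5.069 + 6.034)²] = 15.44 kip/in.
Capacity per unit length: φr_n = 0.75 × 0.6 × 80 × (0.707 × 0.5) = 12.73 kip/in.
15.44 > 12.73 → NOT adequate.

f_max ≈ 15.4 kip/in; NOT adequate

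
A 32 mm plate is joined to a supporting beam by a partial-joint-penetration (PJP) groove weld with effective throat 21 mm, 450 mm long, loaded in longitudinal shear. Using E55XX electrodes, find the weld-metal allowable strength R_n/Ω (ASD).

E55XX → F_EXX = 550 MPa.
Effective throat (given) t_e = 21 mm.
A_we = 21 × 450 = 9450 mm².
F_nw = 0.6 F_EXX = 330 MPa.
R_n/Ω = (330 × 9450) / 2.0 × 10⁻³ = 1559 kN.

R_n/Ω ≈ 1560 kN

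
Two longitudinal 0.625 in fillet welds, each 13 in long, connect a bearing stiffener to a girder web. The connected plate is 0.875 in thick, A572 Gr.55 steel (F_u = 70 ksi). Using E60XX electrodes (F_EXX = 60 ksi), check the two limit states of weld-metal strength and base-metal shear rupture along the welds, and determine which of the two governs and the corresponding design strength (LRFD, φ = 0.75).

φR_n ≈ 310 kips (weld metal governs)

t_e = 0.707 × 0.625 = 0.4419 in; L = 26 in.
Weld metal: φR_n = 0.75 × 0.6 × 60 × 0.4419 × 26 = 310.2 kips.
Base metal (shear rupture): φR_n = 0.75 × 0.6 × 70 × 0.875 × 26 = 716.6 kips.
Governing: weld metal.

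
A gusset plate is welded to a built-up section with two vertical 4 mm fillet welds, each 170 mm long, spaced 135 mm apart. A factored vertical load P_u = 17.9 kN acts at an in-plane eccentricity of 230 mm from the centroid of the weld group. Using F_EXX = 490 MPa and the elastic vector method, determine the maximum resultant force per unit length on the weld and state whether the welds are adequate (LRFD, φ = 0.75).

f_max ≈ 225 N/mm; adequate

Total weld length L_w = 340 mm. Treat welds as unit-width lines.
Polar moment about centroid: J = 2[d³/12 + d(b/2)²] = 2[170³/12 + 170×67.5²] = 2368000 mm³.
Direct shear f_v = P/L_w = 17.9×10³ / 340 = 52.65 N/mm (vertical).
Torsion M = P·e = 17.9×10³ × 230 = 4117000 N·mm.
Critical point at (x, y) = (67.5, 85) from centroid. f_tx = M·y/J = 147.8 N/mm; f_ty = M·x/J = 117.4 N/mm.
Resultant f_max = √[f_tx² + (f_v + f_ty)²] = √[147.8² + (52.65 + 117.4)²] = 225.3 N/mm.
Capacity per unit length: φr_n = 0.75 × 0.6 × 490 × (0.707 × 4) = 623.6 N/mm.
225.3 ≤ 623.6 → adequate.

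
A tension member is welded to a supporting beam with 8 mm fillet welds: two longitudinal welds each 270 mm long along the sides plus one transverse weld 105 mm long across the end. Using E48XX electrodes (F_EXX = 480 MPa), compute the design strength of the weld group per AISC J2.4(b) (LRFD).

φR_n ≈ 788 kN

t_e = 0.707 × 8 = 5.656 mm.
R_nwl = 0.6 × 480 × 5.656 × 540 × 10⁻³ = 879.6 kN (longitudinal, 2 welds).
R_nwt = 0.6 × 480 × 5.656 × 105 × 10⁻³ = 171 kN (transverse, base value).
(i) R_nwl + R_nwt = 1051 kN; (ii) 0.85 R_nwl + 1.5 R_nwt = 1004 kN.
R_n = max = 1051 kN [governs: (i)]; φR_n = 788 kN.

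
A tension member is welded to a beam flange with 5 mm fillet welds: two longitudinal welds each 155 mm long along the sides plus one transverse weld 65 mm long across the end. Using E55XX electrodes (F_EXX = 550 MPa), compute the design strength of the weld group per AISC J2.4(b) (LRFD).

t_e = 0.707 × 5 = 3.535 mm.
R_nwl = 0.6 × 550 × 3.535 × 310 × 10⁻³ = 361.6 kN (longitudinal, 2 welds).
R_nwt = 0.6 × 550 × 3.535 × 65 × 10⁻³ = 75.83 kN (transverse, base value).
(i) R_nwl + R_nwt = 437.5 kN; (ii) 0.85 R_nwl + 1.5 R_nwt = 421.1 kN.
R_n = max = 437.5 kN [governs: (i)]; φR_n = 328.1 kN.

φR_n ≈ 328 kN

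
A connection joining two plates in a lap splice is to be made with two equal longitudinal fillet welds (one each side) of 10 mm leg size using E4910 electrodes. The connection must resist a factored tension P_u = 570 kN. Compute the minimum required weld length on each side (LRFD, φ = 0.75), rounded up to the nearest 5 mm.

L = 185 mm on each side

E49XX → F_EXX = 490 MPa.
Throat t_e = 0.707 × 10 = 7.07 mm.
φr_n = 0.75 × 0.6 × 490 × 7.07 × 10⁻³ = 1.559 kN/mm.
L_req = P_u / φr_n = 570 / 1.559 = 365.6 mm total.
Per side: 365.6 / 2 = 182.8 mm.
Round up → use L = 185 mm on each side.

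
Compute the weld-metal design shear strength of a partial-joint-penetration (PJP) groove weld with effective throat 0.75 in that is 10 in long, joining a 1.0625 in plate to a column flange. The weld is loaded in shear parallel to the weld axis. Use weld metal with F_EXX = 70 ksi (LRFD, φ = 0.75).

Effective throat (given) t_e = 0.75 in.
A_we = 0.75 × 10 = 7.5 in².
F_nw = 0.6 F_EXX = 42 ksi.
φR_n = 0.75 × 42 × 7.5 = 236.2 kips.

φR_n ≈ 236 kips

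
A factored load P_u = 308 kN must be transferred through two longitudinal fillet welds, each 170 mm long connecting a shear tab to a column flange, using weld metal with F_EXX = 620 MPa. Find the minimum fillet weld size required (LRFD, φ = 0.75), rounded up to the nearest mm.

w = 5 mm

Total weld length L = 340 mm.
Required throat t_e = P_u / (φ × 0.6 F_EXX × L) = 308 / (0.75 × 0.6 × 620 × 340 × 10⁻³) = 3.247 mm.
Required leg w = t_e / 0.707 = 4.592 mm → use 5 mm.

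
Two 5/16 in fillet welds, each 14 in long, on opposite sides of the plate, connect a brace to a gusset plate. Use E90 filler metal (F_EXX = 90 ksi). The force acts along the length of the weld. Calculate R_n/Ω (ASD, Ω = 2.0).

R_n/Ω ≈ 167 kips

Effective throat t_e = 0.707 × 0.3125 = 0.2209 in.
Total length L = 28 in; A_we = 0.2209 × 28 = 6.186 in².
F_nw = 0.6 F_EXX = 0.6 × 90 = 54 ksi.
R_n = 54 × 6.186 = 334.1 kips; R_n/Ω = 334.1/2.0 = 167 kips.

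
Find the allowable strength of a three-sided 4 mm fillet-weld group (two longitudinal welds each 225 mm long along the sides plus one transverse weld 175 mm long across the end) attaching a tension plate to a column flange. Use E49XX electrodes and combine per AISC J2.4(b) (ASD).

R_n/Ω ≈ 268 kN

E49XX → F_EXX = 490 MPa.
t_e = 0.707 × 4 = 2.828 mm.
R_nwl = 0.6 × 490 × 2.828 × 450 × 10⁻³ = 374.1 kN (longitudinal, 2 welds).
R_nwt = 0.6 × 490 × 2.828 × 175 × 10⁻³ = 145.5 kN (transverse, base value).
(i) R_nwl + R_nwt = 519.6 kN; (ii) 0.85 R_nwl + 1.5 R_nwt = 536.3 kN.
R_n = max = 536.3 kN [governs: (ii)]; R_n/Ω = 268.1 kN.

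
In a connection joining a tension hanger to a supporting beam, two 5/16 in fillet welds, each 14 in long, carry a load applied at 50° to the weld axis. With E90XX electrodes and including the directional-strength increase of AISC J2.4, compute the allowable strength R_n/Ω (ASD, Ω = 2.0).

E90XX → F_EXX = 90 ksi.
t_e = 0.707 × 0.3125 = 0.2209 in; A_we = 0.2209 × 28 = 6.186 in².
Directional factor: 1.0 + 0.5 sin^1.5(50°) = 1.335.
F_nw = 0.6 × 90 × 1.335 = 72.1 ksi.
R_n/Ω = (72.1 × 6.186) / 2.0 = 223 kip.

R_n/Ω ≈ 223 kip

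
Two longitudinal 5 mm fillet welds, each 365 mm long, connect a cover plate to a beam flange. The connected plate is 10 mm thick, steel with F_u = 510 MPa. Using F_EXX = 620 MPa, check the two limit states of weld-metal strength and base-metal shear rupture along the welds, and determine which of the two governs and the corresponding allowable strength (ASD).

t_e = 0.707 × 5 = 3.535 mm; L = 730 mm.
Weld metal: R_n/Ω = (1/2.0) × 0.6 × 620 × 3.535 × 730 × 10⁻³ = 480 kN.
Base metal (shear rupture): R_n/Ω = (1/2.0) × 0.6 × 510 × 10 × 730 × 10⁻³ = 1117 kN.
Governing: weld metal.

R_n/Ω ≈ 480 kN (weld metal governs)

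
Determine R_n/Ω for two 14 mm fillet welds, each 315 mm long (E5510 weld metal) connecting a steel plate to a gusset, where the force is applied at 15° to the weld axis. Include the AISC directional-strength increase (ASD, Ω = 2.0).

R_n/Ω ≈ 1100 kN

E55XX → F_EXX = 550 MPa.
t_e = 0.707 × 14 = 9.898 mm; A_we = 9.898 × 630 = 6236 mm².
Directional factor: 1.0 + 0.5 sin^1.5(15°) = 1.066.
F_nw = 0.6 × 550 × 1.066 = 351.7 MPa.
R_n/Ω = (351.7 × 6236) / 2.0 × 10⁻³ = 1097 kN.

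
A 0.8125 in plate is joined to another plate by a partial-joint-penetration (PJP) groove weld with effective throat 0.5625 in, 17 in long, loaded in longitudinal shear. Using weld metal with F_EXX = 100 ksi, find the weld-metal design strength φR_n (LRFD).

Effective throat (given) t_e = 0.5625 in.
A_we = 0.5625 × 17 = 9.562 in².
F_nw = 0.6 F_EXX = 60 ksi.
φR_n = 0.75 × 60 × 9.562 = 430.3 kips.

φR_n ≈ 430 kips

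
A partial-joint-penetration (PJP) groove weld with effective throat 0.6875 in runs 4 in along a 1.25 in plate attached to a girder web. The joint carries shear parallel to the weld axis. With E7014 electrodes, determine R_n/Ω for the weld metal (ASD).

R_n/Ω ≈ 57.8 kip

E70XX → F_EXX = 70 ksi.
Effective throat (given) t_e = 0.6875 in.
A_we = 0.6875 × 4 = 2.75 in².
F_nw = 0.6 F_EXX = 42 ksi.
R_n/Ω = (42 × 2.75) / 2.0 = 57.75 kip.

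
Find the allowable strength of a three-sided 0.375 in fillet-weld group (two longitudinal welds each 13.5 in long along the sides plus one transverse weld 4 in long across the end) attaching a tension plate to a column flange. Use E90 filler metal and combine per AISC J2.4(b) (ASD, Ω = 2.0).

R_n/Ω ≈ 222 kips

E90XX → F_EXX = 90 ksi.
t_e = 0.707 × 0.375 = 0.2651 in.
R_nwl = 0.6 × 90 × 0.2651 × 27 = 386.6 kips (longitudinal, 2 welds).
R_nwt = 0.6 × 90 × 0.2651 × 4 = 57.27 kips (transverse, base value).
(i) R_nwl + R_nwt = 443.8 kips; (ii) 0.85 R_nwl + 1.5 R_nwt = 414.5 kips.
R_n = max = 443.8 kips [governs: (i)]; R_n/Ω = 221.9 kips.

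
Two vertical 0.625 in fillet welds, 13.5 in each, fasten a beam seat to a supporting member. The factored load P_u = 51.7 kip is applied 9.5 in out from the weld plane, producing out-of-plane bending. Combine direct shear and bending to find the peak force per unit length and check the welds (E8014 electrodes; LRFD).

E80XX → F_EXX = 80 ksi.
L_w = 2 × 13.5 = 27 in; section modulus (unit throat) S = 2 × L²/6 = 60.75 in².
Direct shear f_v = P/L_w = 51.7/27 = 1.915 kip/in.
Moment M = P × e = 51.7 × 9.5 = 491.15 kip·in; bending f_b = M/S = 8.085 kip/in.
f_max = √(f_v² + f_b²) = √(1.915² + 8.085²) = 8.308 kip/in.
φr_n = 0.75 × 0.6 × 80 × (0.707 × 0.625) = 15.91 kip/in → adequate.

f_max ≈ 8.31 kip/in; adequate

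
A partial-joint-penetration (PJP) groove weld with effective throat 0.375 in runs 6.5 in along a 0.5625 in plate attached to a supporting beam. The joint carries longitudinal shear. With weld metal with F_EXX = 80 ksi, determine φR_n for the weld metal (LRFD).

φR_n ≈ 87.8 kips

Effective throat (given) t_e = 0.375 in.
A_we = 0.375 × 6.5 = 2.438 in².
F_nw = 0.6 F_EXX = 48 ksi.
φR_n = 0.75 × 48 × 2.438 = 87.75 kips.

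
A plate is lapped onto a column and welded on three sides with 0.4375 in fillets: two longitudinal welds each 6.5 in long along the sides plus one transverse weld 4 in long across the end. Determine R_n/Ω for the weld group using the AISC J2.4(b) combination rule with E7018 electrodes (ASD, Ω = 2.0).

R_n/Ω ≈ 111 kip

E70XX → F_EXX = 70 ksi.
t_e = 0.707 × 0.4375 = 0.3093 in.
R_nwl = 0.6 × 70 × 0.3093 × 13 = 168.9 kip (longitudinal, 2 welds).
R_nwt = 0.6 × 70 × 0.3093 × 4 = 51.96 kip (transverse, base value).
(i) R_nwl + R_nwt = 220.8 kip; (ii) 0.85 R_nwl + 1.5 R_nwt = 221.5 kip.
R_n = max = 221.5 kip [governs: (ii)]; R_n/Ω = 110.7 kip.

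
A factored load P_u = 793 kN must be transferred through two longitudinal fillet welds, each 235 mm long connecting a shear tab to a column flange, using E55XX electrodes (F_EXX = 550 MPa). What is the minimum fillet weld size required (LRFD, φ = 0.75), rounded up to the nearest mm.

w = 10 mm

Total weld length L = 470 mm.
Required throat t_e = P_u / (φ × 0.6 F_EXX × L) = 793 / (0.75 × 0.6 × 550 × 470 × 10⁻³) = 6.817 mm.
Required leg w = t_e / 0.707 = 9.642 mm → use 10 mm.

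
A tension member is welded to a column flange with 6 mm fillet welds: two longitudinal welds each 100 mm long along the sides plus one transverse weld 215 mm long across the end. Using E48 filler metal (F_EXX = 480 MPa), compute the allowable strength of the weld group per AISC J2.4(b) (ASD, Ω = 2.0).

R_n/Ω ≈ 301 kN

t_e = 0.707 × 6 = 4.242 mm.
R_nwl = 0.6 × 480 × 4.242 × 200 × 10⁻³ = 244.3 kN (longitudinal, 2 welds).
R_nwt = 0.6 × 480 × 4.242 × 215 × 10⁻³ = 262.7 kN (transverse, base value).
(i) R_nwl + R_nwt = 507 kN; (ii) 0.85 R_nwl + 1.5 R_nwt = 601.7 kN.
R_n = max = 601.7 kN [governs: (ii)]; R_n/Ω = 300.8 kN.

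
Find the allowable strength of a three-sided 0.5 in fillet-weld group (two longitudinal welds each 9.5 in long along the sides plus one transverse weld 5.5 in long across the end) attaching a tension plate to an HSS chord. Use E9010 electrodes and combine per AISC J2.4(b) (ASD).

R_n/Ω ≈ 234 kip

E90XX → F_EXX = 90 ksi.
t_e = 0.707 × 0.5 = 0.3535 in.
R_nwl = 0.6 × 90 × 0.3535 × 19 = 362.7 kip (longitudinal, 2 welds).
R_nwt = 0.6 × 90 × 0.3535 × 5.5 = 105 kip (transverse, base value).
(i) R_nwl + R_nwt = 467.7 kip; (ii) 0.85 R_nwl + 1.5 R_nwt = 465.8 kip.
R_n = max = 467.7 kip [governs: (i)]; R_n/Ω = 233.8 kip.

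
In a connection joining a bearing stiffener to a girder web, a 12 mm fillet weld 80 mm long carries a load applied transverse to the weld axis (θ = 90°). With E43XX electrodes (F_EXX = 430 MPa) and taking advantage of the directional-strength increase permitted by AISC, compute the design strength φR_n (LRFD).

φR_n ≈ 197 kN

t_e = 0.707 × 12 = 8.484 mm; A_we = 8.484 × 80 = 678.7 mm².
Directional factor: 1.0 + 0.5 sin^1.5(90°) = 1.5.
F_nw = 0.6 × 430 × 1.5 = 387 MPa.
φR_n = 0.75 × 387 × 678.7 × 10⁻³ = 197 kN.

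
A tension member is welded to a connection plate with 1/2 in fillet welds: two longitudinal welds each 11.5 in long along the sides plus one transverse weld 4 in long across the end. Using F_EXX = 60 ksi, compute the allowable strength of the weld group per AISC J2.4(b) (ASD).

R_n/Ω ≈ 172 kip

t_e = 0.707 × 0.5 = 0.3535 in.
R_nwl = 0.6 × 60 × 0.3535 × 23 = 292.7 kip (longitudinal, 2 welds).
R_nwt = 0.6 × 60 × 0.3535 × 4 = 50.9 kip (transverse, base value).
(i) R_nwl + R_nwt = 343.6 kip; (ii) 0.85 R_nwl + 1.5 R_nwt = 325.1 kip.
R_n = max = 343.6 kip [governs: (i)]; R_n/Ω = 171.8 kip.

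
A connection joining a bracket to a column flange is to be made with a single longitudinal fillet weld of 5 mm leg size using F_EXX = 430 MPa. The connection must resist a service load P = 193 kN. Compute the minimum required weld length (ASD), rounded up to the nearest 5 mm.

L = 425 mm

Throat t_e = 0.707 × 5 = 3.535 mm.
r_n/Ω = (0.6 × 430 × 3.535) / 2.0 = 456 N/mm = 0.456 kN/mm.
L_req = P / (r_n/Ω) = 193 / 0.456 = 423.2 mm total.
Round up → use L = 425 mm.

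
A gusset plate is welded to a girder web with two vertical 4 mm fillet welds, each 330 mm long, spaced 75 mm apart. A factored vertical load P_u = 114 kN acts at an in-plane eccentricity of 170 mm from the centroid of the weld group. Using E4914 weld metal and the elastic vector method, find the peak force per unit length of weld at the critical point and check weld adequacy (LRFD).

f_max ≈ 539 N/mm; adequate

E49XX → F_EXX = 490 MPa.
Total weld length L_w = 660 mm. Treat welds as unit-width lines.
Polar moment about centroid: J = 2[d³/12 + d(b/2)²] = 2[330³/12 + 330×37.5²] = 6918000 mm³.
Direct shear f_v = P/L_w = 114×10³ / 660 = 172.7 N/mm (vertical).
Torsion M = P·e = 114×10³ × 170 = 19380000 N·mm.
Critical point at (x, y) = (37.5, 165) from centroid. f_tx = M·y/J = 462.3 N/mm; f_ty = M·x/J = 105.1 N/mm.
Resultant f_max = √[f_tx² + (f_v + f_ty)²] = √[462.3² + (172.7 + 105.1)²] = 539.3 N/mm.
Capacity per unit length: φr_n = 0.75 × 0.6 × 490 × (0.707 × 4) = 623.6 N/mm.
539.3 ≤ 623.6 → adequate.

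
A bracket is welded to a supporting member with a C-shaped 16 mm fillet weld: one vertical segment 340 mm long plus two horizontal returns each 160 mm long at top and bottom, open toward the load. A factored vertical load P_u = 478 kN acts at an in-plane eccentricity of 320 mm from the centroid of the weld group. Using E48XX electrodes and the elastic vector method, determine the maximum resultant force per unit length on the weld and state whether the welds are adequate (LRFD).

f_max ≈ 2720 N/mm; NOT adequate

E48XX → F_EXX = 480 MPa.
Total weld length L_w = 660 mm. Treat welds as unit-width lines.
Centroid: x̄ = 2×160×80 / 660 = 38.79 mm from the vertical weld.
Polar moment about centroid: J = I_x + I_y = [340³/12 + 2×160×170²] + [340×38.79² + 2(160³/12 + 160×41.21²)] = 14260000 mm³.
Direct shear f_v = P/L_w = 478×10³ / 660 = 724.2 N/mm (vertical).
Torsion M = P·e = 478×10³ × 320 = 152960000 N·mm.
Critical point at (x, y) = (121.2, 170) from centroid. f_tx = M·y/J = 1823 N/mm; f_ty = M·x/J = 1300 N/mm.
Resultant f_max = √[f_tx² + (f_v + f_ty)²] = √[1823² + (724.2 + 1300)²] = 2724 N/mm.
Capacity per unit length: φr_n = 0.75 × 0.6 × 480 × (0.707 × 16) = 2443 N/mm.
2724 > 2443 → NOT adequate.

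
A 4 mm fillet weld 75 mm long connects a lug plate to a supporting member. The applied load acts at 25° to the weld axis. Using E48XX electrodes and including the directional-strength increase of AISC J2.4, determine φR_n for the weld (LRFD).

E48XX → F_EXX = 480 MPa.
t_e = 0.707 × 4 = 2.828 mm; A_we = 2.828 × 75 = 212.1 mm².
Directional factor: 1.0 + 0.5 sin^1.5(25°) = 1.137.
F_nw = 0.6 × 480 × 1.137 = 327.6 MPa.
φR_n = 0.75 × 327.6 × 212.1 × 10⁻³ = 52.11 kN.

φR_n ≈ 52.1 kN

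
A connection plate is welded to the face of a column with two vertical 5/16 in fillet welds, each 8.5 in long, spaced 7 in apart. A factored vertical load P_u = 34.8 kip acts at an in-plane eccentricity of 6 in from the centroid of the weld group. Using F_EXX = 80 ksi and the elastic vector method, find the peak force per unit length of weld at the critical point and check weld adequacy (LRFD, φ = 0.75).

Total weld length L_w = 17 in. Treat welds as unit-width lines.
Polar moment about centroid: J = 2[d³/12 + d(b/2)²] = 2[8.5³/12 + 8.5×3.5²] = 310.6 in³.
Direct shear f_v = P/L_w = 34.8 / 17 = 2.047 kip/in (vertical).
Torsion M = P·e = 34.8 × 6 = 208.8 kip·in.
Critical point at (x, y) = (3.5, 4.25) from centroid. f_tx = M·y/J = 2.857 kip/in; f_ty = M·x/J = 2.353 kip/in.
Resultant f_max = √[f_tx² + (f_v + f_ty)²] = √[2.857² + (2.047 + 2.353)²] = 5.246 kip/in.
Capacity per unit length: φr_n = 0.75 × 0.6 × 80 × (0.707 × 0.3125) = 7.954 kip/in.
5.246 ≤ 7.954 → adequate.

f_max ≈ 5.25 kip/in; adequate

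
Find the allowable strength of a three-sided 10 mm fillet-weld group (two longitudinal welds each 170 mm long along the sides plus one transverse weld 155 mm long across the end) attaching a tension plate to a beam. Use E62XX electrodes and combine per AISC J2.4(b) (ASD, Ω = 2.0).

E62XX → F_EXX = 620 MPa.
t_e = 0.707 × 10 = 7.07 mm.
R_nwl = 0.6 × 620 × 7.07 × 340 × 10⁻³ = 894.2 kN (longitudinal, 2 welds).
R_nwt = 0.6 × 620 × 7.07 × 155 × 10⁻³ = 407.7 kN (transverse, base value).
(i) R_nwl + R_nwt = 1302 kN; (ii) 0.85 R_nwl + 1.5 R_nwt = 1372 kN.
R_n = max = 1372 kN [governs: (ii)]; R_n/Ω = 685.8 kN.

R_n/Ω ≈ 686 kN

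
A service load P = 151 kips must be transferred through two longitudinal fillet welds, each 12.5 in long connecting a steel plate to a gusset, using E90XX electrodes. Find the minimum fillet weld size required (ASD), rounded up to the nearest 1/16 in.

w = 3/8 in

E90XX → F_EXX = 90 ksi.
Total weld length L = 25 in.
Required throat t_e = P × Ω / (0.6 F_EXX × L) = 151 × 2.0 / (0.6 × 90 × 25) = 0.2237 in.
Required leg w = t_e / 0.707 = 0.3164 in → use 3/8 in.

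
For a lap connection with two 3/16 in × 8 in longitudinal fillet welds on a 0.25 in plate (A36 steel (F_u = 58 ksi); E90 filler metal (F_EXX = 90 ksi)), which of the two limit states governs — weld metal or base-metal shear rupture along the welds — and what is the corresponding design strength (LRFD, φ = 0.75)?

φR_n ≈ 85.9 kips (weld metal governs)

t_e = 0.707 × 0.1875 = 0.1326 in; L = 16 in.
Weld metal: φR_n = 0.75 × 0.6 × 90 × 0.1326 × 16 = 85.9 kips.
Base metal (shear rupture): φR_n = 0.75 × 0.6 × 58 × 0.25 × 16 = 104.4 kips.
Governing: weld metal.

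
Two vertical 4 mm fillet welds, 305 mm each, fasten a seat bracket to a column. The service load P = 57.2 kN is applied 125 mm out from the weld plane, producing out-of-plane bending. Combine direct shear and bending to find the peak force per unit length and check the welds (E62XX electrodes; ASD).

E62XX → F_EXX = 620 MPa.
L_w = 2 × 305 = 610 mm; section modulus (unit throat) S = 2 × L²/6 = 31010 mm².
Direct shear f_v = P/L_w = 57.2×10³/610 = 93.77 N/mm.
Moment M = P × e = 57.2×10³ × 125 = 7150000 N·mm; bending f_b = M/S = 230.6 N/mm.
f_max = √(f_v² + f_b²) = √(93.77² + 230.6²) = 248.9 N/mm.
r_n/Ω = (1/2.0) × 0.6 × 620 × (0.707 × 4) = 526 N/mm → adequate.

f_max ≈ 249 N/mm; adequate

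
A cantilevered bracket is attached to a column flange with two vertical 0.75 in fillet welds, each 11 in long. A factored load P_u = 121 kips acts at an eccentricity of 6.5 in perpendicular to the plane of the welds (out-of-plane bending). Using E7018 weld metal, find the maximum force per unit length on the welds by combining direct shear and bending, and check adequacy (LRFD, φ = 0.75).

E70XX → F_EXX = 70 ksi.
L_w = 2 × 11 = 22 in; section modulus (unit throat) S = 2 × L²/6 = 40.33 in².
Direct shear f_v = P/L_w = 121/22 = 5.5 kip/in.
Moment M = P × e = 121 × 6.5 = 786.5 kip·in; bending f_b = M/S = 19.5 kip/in.
f_max = √(f_v² + f_b²) = √(5.5² + 19.5²) = 20.26 kip/in.
φr_n = 0.75 × 0.6 × 70 × (0.707 × 0.75) = 16.7 kip/in → NOT adequate.

f_max ≈ 20.3 kip/in; NOT adequate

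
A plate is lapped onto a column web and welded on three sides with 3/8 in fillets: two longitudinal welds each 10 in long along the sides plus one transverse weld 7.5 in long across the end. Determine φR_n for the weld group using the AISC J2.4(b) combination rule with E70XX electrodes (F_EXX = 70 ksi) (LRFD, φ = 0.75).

t_e = 0.707 × 0.375 = 0.2651 in.
R_nwl = 0.6 × 70 × 0.2651 × 20 = 222.7 kips (longitudinal, 2 welds).
R_nwt = 0.6 × 70 × 0.2651 × 7.5 = 83.51 kips (transverse, base value).
(i) R_nwl + R_nwt = 306.2 kips; (ii) 0.85 R_nwl + 1.5 R_nwt = 314.6 kips.
R_n = max = 314.6 kips [governs: (ii)]; φR_n = 235.9 kips.

φR_n ≈ 236 kips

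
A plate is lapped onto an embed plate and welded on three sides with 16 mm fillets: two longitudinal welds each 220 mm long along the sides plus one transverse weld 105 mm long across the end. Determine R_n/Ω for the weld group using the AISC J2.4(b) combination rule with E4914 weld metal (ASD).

E49XX → F_EXX = 490 MPa.
t_e = 0.707 × 16 = 11.31 mm.
R_nwl = 0.6 × 490 × 11.31 × 440 × 10⁻³ = 1463 kN (longitudinal, 2 welds).
R_nwt = 0.6 × 490 × 11.31 × 105 × 10⁻³ = 349.2 kN (transverse, base value).
(i) R_nwl + R_nwt = 1813 kN; (ii) 0.85 R_nwl + 1.5 R_nwt = 1768 kN.
R_n = max = 1813 kN [governs: (i)]; R_n/Ω = 906.3 kN.

R_n/Ω ≈ 906 kN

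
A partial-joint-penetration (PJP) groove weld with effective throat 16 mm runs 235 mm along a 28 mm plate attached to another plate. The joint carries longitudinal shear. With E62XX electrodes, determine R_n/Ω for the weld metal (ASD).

R_n/Ω ≈ 699 kN

E62XX → F_EXX = 620 MPa.
Effective throat (given) t_e = 16 mm.
A_we = 16 × 235 = 3760 mm².
F_nw = 0.6 F_EXX = 372 MPa.
R_n/Ω = (372 × 3760) / 2.0 × 10⁻³ = 699.4 kN.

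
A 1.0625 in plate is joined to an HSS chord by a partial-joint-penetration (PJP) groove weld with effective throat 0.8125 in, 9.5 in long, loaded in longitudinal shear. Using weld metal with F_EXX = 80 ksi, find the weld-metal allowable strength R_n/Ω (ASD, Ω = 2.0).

R_n/Ω ≈ 185 kips

Effective throat (given) t_e = 0.8125 in.
A_we = 0.8125 × 9.5 = 7.719 in².
F_nw = 0.6 F_EXX = 48 ksi.
R_n/Ω = (48 × 7.719) / 2.0 = 185.2 kips.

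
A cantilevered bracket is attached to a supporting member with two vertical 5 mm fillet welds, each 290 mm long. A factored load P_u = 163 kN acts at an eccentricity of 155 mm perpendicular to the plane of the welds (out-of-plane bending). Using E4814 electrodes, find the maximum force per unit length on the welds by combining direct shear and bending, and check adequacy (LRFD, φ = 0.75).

E48XX → F_EXX = 480 MPa.
L_w = 2 × 290 = 580 mm; section modulus (unit throat) S = 2 × L²/6 = 28030 mm².
Direct shear f_v = P/L_w = 163×10³/580 = 281 N/mm.
Moment M = P × e = 163×10³ × 155 = 25265000 N·mm; bending f_b = M/S = 901.2 N/mm.
f_max = √(f_v² + f_b²) = √(281² + 901.2²) = 944 N/mm.
φr_n = 0.75 × 0.6 × 480 × (0.707 × 5) = 763.6 N/mm → NOT adequate.

f_max ≈ 944 N/mm; NOT adequate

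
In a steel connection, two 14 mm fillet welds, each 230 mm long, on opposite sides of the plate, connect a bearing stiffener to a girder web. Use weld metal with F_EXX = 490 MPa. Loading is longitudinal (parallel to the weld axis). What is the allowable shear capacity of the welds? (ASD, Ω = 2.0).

Effective throat t_e = 0.707 × 14 = 9.898 mm.
Total length L = 460 mm; A_we = 9.898 × 460 = 4553 mm².
F_nw = 0.6 F_EXX = 0.6 × 490 = 294 MPa.
R_n = 294 × 4553 × 10⁻³ = 1339 kN; R_n/Ω = 1339/2.0 = 669.3 kN.

R_n/Ω ≈ 669 kN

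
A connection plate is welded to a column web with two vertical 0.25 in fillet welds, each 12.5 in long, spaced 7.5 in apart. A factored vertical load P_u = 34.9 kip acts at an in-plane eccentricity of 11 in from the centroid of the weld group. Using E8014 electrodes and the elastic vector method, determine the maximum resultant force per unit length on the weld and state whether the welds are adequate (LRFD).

E80XX → F_EXX = 80 ksi.
Total weld length L_w = 25 in. Treat welds as unit-width lines.
Polar moment about centroid: J = 2[d³/12 + d(b/2)²] = 2[12.5³/12 + 12.5×3.75²] = 677.1 in³.
Direct shear f_v = P/L_w = 34.9 / 25 = 1.396 kip/in (vertical).
Torsion M = P·e = 34.9 × 11 = 383.9 kip·in.
Critical point at (x, y) = (3.75, 6.25) from centroid. f_tx = M·y/J = 3.544 kip/in; f_ty = M·x/J = 2.126 kip/in.
Resultant f_max = √[f_tx² + (f_v + f_ty)²] = √[3.544² + (1.396 + 2.126)²] = 4.996 kip/in.
Capacity per unit length: φr_n = 0.75 × 0.6 × 80 × (0.707 × 0.25) = 6.363 kip/in.
4.996 ≤ 6.363 → adequate.

f_max ≈ 5 kip/in; adequate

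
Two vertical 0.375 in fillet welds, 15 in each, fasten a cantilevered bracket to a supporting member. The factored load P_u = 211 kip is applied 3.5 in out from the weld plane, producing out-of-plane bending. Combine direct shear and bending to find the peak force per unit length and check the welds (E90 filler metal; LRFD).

E90XX → F_EXX = 90 ksi.
L_w = 2 × 15 = 30 in; section modulus (unit throat) S = 2 × L²/6 = 75 in².
Direct shear f_v = P/L_w = 211/30 = 7.033 kip/in.
Moment M = P × e = 211 × 3.5 = 738.5 kip·in; bending f_b = M/S = 9.847 kip/in.
f_max = √(f_v² + f_b²) = √(7.033² + 9.847²) = 12.1 kip/in.
φr_n = 0.75 × 0.6 × 90 × (0.707 × 0.375) = 10.74 kip/in → NOT adequate.

f_max ≈ 12.1 kip/in; NOT adequate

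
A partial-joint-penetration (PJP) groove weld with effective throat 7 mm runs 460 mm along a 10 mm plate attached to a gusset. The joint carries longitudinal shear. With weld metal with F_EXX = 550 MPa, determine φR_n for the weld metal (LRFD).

φR_n ≈ 797 kN

Effective throat (given) t_e = 7 mm.
A_we = 7 × 460 = 3220 mm².
F_nw = 0.6 F_EXX = 330 MPa.
φR_n = 0.75 × 330 × 3220 × 10⁻³ = 796.9 kN.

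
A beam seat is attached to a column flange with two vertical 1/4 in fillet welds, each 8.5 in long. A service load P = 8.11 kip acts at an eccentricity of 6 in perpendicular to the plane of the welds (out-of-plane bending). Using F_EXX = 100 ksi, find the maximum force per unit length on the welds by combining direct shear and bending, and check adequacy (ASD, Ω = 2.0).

L_w = 2 × 8.5 = 17 in; section modulus (unit throat) S = 2 × L²/6 = 24.08 in².
Direct shear f_v = P/L_w = 8.11/17 = 0.4771 kip/in.
Moment M = P × e = 8.11 × 6 = 48.66 kip·in; bending f_b = M/S = 2.02 kip/in.
f_max = √(f_v² + f_b²) = √(0.4771² + 2.02²) = 2.076 kip/in.
r_n/Ω = (1/2.0) × 0.6 × 100 × (0.707 × 0.25) = 5.302 kip/in → adequate.

f_max ≈ 2.08 kip/in; adequate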